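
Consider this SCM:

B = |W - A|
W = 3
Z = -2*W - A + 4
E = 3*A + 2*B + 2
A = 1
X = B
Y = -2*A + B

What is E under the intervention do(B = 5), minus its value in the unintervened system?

do(B=5) replaces the equation B = |W - A| with the constant B = 5.
E = 3*A + 2*B + 2  [with A=1, B=5]  = 15
Without intervention: B = |W - A|  [with W=3, A=1]  = 2; E = 3*A + 2*B + 2  [with A=1, B=2]  = 9.
Change = 15 − 9 = 6.

6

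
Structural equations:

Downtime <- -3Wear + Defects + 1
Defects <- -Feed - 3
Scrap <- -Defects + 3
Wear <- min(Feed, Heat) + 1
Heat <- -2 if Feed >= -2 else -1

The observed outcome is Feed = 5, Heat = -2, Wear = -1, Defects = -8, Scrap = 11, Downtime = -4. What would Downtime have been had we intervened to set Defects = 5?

9

Under do(Defects=5), the mechanism Defects <- -Feed - 3 is discarded; Defects is fixed at 5.
Heat = -2 if Feed >= -2 else -1  [with Feed=5]  = -2
Wear = min(Feed, Heat) + 1  [with Feed=5, Heat=-2]  = -1
Downtime = -3Wear + Defects + 1  [with Wear=-1, Defects=5]  = 9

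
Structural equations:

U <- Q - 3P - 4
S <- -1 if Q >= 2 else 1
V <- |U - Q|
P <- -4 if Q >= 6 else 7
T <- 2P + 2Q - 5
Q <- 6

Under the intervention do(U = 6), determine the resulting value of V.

0

The intervention breaks the incoming arrows to U: U <- Q - 3P - 4 no longer applies, and U = 6.
V = |U - Q|  [with U=6, Q=6]  = 0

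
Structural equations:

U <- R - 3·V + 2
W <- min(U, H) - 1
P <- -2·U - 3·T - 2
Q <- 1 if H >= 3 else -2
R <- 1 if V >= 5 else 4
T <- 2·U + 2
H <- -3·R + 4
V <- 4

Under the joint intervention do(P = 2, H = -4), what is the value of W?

-7

Setting P = 2, H = -4 by intervention discards those variables' equations.
R = 1 if V >= 5 else 4  [with V=4]  = 4
U = R - 3·V + 2  [with R=4, V=4]  = -6
W = min(U, H) - 1  [with U=-6, H=-4]  = -7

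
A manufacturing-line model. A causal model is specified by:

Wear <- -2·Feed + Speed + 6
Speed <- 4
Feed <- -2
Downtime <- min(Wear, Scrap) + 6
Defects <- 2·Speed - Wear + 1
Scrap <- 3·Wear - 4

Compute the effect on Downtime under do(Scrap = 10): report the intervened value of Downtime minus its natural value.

-4

The intervention breaks the incoming arrows to Scrap: Scrap <- 3·Wear - 4 no longer applies, and Scrap = 10.
Wear = -2·Feed + Speed + 6  [with Feed=-2, Speed=4]  = 14
Downtime = min(Wear, Scrap) + 6  [with Wear=14, Scrap=10]  = 16
Without intervention: Wear = -2·Feed + Speed + 6  [with Feed=-2, Speed=4]  = 14; Scrap = 3·Wear - 4  [with Wear=14]  = 38; Downtime = min(Wear, Scrap) + 6  [with Wear=14, Scrap=38]  = 20.
Change = 16 − 20 = -4.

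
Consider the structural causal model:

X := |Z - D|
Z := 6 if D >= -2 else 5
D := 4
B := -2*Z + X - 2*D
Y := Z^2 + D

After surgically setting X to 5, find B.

The intervention breaks the incoming arrows to X: X := |Z - D| no longer applies, and X = 5.
Z = 6 if D >= -2 else 5  [with D=4]  = 6
B = -2*Z + X - 2*D  [with Z=6, X=5, D=4]  = -15

-15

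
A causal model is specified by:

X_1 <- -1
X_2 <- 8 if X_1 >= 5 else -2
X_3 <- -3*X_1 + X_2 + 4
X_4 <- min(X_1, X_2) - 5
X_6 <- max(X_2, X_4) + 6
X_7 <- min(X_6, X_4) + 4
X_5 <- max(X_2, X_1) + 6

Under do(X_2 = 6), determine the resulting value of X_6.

Under do(X_2=6), the mechanism X_2 <- 8 if X_1 >= 5 else -2 is discarded; X_2 is fixed at 6.
X_4 = min(X_1, X_2) - 5  [with X_1=-1, X_2=6]  = -6
X_6 = max(X_2, X_4) + 6  [with X_2=6, X_4=-6]  = 12

12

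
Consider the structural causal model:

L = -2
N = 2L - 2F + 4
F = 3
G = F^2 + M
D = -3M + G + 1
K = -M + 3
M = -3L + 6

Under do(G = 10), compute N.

-6

Under do(G=10), the mechanism G = F^2 + M is discarded; G is fixed at 10.
Since N is not a descendant of the intervened variable, it is unaffected.
N = 2L - 2F + 4  [with L=-2, F=3]  = -6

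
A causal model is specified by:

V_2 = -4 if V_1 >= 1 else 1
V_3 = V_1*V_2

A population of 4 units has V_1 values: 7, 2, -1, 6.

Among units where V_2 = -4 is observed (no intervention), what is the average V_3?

-20

Observing V_2=-4 restricts to units where V_2's equation naturally yields -4: V_1 ∈ {7, 2, 6}. In that subpopulation V_3 = -28, -8, -24, mean -20.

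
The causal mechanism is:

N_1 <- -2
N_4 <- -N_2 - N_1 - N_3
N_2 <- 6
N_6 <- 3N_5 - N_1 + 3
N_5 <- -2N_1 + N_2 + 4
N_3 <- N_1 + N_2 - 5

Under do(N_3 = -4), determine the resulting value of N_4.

The intervention breaks the incoming arrows to N_3: N_3 <- N_1 + N_2 - 5 no longer applies, and N_3 = -4.
N_4 = -N_2 - N_1 - N_3  [with N_2=6, N_1=-2, N_3=-4]  = 0

0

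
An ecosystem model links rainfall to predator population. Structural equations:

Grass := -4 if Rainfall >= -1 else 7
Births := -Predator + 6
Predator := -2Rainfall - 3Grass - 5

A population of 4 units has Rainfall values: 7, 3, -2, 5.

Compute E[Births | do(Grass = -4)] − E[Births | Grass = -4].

The intervention sets Grass=-4 in all 4 units regardless of Rainfall. Recomputing Births per unit gives 13, 5, -5, 9; average 5.5.
Conditioning on Grass=-4 selects the 3 unit(s) with Rainfall ∈ {7, 3, 5}. Their Births values: 13, 5, 9. Mean = 9.
Difference = 5.5 − 9 = -3.5.

-3.5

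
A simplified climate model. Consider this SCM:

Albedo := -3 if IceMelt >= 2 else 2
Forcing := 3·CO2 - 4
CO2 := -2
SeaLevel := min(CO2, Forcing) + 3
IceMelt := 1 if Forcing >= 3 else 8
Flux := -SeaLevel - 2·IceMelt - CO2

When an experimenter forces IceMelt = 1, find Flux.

The intervention breaks the incoming arrows to IceMelt: IceMelt := 1 if Forcing >= 3 else 8 no longer applies, and IceMelt = 1.
Forcing = 3·CO2 - 4  [with CO2=-2]  = -10
SeaLevel = min(CO2, Forcing) + 3  [with CO2=-2, Forcing=-10]  = -7
Flux = -SeaLevel - 2·IceMelt - CO2  [with SeaLevel=-7, IceMelt=1, CO2=-2]  = 7

7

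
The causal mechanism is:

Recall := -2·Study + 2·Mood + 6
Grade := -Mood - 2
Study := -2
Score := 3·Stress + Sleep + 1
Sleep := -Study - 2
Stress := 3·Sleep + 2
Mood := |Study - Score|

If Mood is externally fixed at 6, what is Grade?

-8

Under do(Mood=6), the mechanism Mood := |Study - Score| is discarded; Mood is fixed at 6.
Grade = -Mood - 2  [with Mood=6]  = -8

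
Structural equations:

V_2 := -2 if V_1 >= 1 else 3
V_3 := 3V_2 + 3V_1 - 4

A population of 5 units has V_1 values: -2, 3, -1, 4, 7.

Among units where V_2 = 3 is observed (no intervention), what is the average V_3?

Observing V_2=3 restricts to units where V_2's equation naturally yields 3: V_1 ∈ {-2, -1}. In that subpopulation V_3 = -1, 2, mean 0.5.

0.5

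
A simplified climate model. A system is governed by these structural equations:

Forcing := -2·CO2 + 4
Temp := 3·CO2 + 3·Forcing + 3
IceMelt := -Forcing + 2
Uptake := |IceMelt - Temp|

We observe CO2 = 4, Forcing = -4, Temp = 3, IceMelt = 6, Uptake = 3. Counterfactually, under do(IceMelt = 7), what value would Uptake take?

Intervening sets IceMelt = 7 and removes its equation (IceMelt := -Forcing + 2).
Forcing = -2·CO2 + 4  [with CO2=4]  = -4
Temp = 3·CO2 + 3·Forcing + 3  [with CO2=4, Forcing=-4]  = 3
Uptake = |IceMelt - Temp|  [with IceMelt=7, Temp=3]  = 4

4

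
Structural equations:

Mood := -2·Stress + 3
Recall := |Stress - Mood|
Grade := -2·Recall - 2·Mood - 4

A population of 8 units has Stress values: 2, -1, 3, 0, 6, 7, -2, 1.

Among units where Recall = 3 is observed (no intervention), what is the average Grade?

Conditioning on Recall=3 selects the 2 unit(s) with Stress ∈ {2, 0}. Their Grade values: -8, -16. Mean = -12.

-12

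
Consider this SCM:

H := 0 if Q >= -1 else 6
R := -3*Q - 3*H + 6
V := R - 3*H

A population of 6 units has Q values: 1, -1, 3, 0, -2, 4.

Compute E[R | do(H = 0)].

3.5

Under do(H=0), H's equation is replaced by H=0 for every unit. Per-unit R: 3, 9, -3, 6, 12, -6. Mean = 3.5.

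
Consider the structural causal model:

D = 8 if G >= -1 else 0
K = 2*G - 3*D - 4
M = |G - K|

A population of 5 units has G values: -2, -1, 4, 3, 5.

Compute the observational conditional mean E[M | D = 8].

Conditioning on D=8 selects the 4 unit(s) with G ∈ {-1, 4, 3, 5}. Their M values: 29, 24, 25, 23. Mean = 25.25.

25.25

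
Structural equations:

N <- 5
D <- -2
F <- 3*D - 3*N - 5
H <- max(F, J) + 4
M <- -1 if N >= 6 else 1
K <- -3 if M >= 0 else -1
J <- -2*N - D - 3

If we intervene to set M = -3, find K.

The intervention breaks the incoming arrows to M: M <- -1 if N >= 6 else 1 no longer applies, and M = -3.
K = -3 if M >= 0 else -1  [with M=-3]  = -1

-1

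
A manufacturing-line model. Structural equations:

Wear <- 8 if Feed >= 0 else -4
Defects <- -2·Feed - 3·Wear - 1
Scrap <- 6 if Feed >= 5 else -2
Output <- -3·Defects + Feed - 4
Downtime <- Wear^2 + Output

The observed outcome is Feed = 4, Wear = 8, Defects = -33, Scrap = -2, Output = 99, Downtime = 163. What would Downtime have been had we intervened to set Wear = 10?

217

Under do(Wear=10), the mechanism Wear <- 8 if Feed >= 0 else -4 is discarded; Wear is fixed at 10.
Defects = -2·Feed - 3·Wear - 1  [with Feed=4, Wear=10]  = -39
Output = -3·Defects + Feed - 4  [with Defects=-39, Feed=4]  = 117
Downtime = Wear^2 + Output  [with Wear=10, Output=117]  = 217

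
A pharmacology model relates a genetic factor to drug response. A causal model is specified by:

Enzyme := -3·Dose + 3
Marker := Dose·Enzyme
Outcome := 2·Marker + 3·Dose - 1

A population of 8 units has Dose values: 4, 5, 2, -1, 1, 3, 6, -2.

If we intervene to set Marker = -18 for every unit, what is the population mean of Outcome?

Every unit gets Marker=-18 under the intervention. Outcome values become -25, -22, -31, -40, -34, -28, -19, -43; E[Outcome|do(Marker=-18)] = -30.25.

-30.25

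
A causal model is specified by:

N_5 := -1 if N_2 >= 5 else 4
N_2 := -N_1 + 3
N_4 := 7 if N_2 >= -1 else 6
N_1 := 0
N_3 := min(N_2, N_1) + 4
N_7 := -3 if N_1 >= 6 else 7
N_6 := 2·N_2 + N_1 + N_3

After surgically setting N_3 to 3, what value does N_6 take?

9

The intervention breaks the incoming arrows to N_3: N_3 := min(N_2, N_1) + 4 no longer applies, and N_3 = 3.
N_2 = -N_1 + 3  [with N_1=0]  = 3
N_6 = 2·N_2 + N_1 + N_3  [with N_2=3, N_1=0, N_3=3]  = 9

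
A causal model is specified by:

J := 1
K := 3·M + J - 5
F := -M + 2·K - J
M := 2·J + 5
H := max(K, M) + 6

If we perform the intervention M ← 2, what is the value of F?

1

do(M=2) replaces the equation M := 2·J + 5 with the constant M = 2.
K = 3·M + J - 5  [with M=2, J=1]  = 2
F = -M + 2·K - J  [with M=2, K=2, J=1]  = 1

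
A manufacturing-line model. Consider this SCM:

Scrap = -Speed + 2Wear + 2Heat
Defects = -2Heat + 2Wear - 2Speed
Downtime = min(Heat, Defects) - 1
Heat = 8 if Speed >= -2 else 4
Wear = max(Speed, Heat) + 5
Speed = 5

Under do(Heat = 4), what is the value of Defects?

Under do(Heat=4), the mechanism Heat = 8 if Speed >= -2 else 4 is discarded; Heat is fixed at 4.
Wear = max(Speed, Heat) + 5  [with Speed=5, Heat=4]  = 10
Defects = -2Heat + 2Wear - 2Speed  [with Heat=4, Wear=10, Speed=5]  = 2

2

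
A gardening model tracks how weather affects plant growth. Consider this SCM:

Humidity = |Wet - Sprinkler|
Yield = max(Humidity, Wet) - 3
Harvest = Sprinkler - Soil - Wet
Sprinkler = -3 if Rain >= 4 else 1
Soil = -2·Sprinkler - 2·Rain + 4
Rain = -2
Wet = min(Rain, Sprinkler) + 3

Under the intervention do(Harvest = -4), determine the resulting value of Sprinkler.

1

Under do(Harvest=-4), the mechanism Harvest = Sprinkler - Soil - Wet is discarded; Harvest is fixed at -4.
Sprinkler is not downstream of the intervention, so its value is determined by the original equations.
Sprinkler = -3 if Rain >= 4 else 1  [with Rain=-2]  = 1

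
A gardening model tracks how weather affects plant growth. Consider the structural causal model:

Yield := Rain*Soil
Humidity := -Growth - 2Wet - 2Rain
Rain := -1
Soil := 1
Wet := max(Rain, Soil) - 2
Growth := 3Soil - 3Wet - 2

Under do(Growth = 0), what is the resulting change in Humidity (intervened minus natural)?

Intervening sets Growth = 0 and removes its equation (Growth := 3Soil - 3Wet - 2).
Wet = max(Rain, Soil) - 2  [with Rain=-1, Soil=1]  = -1
Humidity = -Growth - 2Wet - 2Rain  [with Growth=0, Wet=-1, Rain=-1]  = 4
Without intervention: Wet = max(Rain, Soil) - 2  [with Rain=-1, Soil=1]  = -1; Growth = 3Soil - 3Wet - 2  [with Soil=1, Wet=-1]  = 4; Humidity = -Growth - 2Wet - 2Rain  [with Growth=4, Wet=-1, Rain=-1]  = 0.
Change = 4 − 0 = 4.

4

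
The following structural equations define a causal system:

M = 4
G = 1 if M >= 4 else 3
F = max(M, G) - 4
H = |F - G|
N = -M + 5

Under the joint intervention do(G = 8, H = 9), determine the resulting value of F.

The joint intervention fixes G = 8, H = 9, removing each variable's own equation.
F = max(M, G) - 4  [with M=4, G=8]  = 4

4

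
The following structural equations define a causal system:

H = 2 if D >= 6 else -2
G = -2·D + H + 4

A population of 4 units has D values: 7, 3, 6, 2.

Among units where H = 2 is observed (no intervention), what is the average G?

-7

Conditioning on H=2 selects the 2 unit(s) with D ∈ {7, 6}. Their G values: -8, -6. Mean = -7.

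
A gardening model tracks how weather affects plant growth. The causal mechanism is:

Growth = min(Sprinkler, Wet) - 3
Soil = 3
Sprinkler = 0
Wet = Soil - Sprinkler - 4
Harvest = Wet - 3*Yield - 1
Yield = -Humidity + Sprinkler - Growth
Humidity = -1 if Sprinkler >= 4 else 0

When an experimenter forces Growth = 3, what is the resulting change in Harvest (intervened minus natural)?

The intervention breaks the incoming arrows to Growth: Growth = min(Sprinkler, Wet) - 3 no longer applies, and Growth = 3.
Wet = Soil - Sprinkler - 4  [with Soil=3, Sprinkler=0]  = -1
Humidity = -1 if Sprinkler >= 4 else 0  [with Sprinkler=0]  = 0
Yield = -Humidity + Sprinkler - Growth  [with Humidity=0, Sprinkler=0, Growth=3]  = -3
Harvest = Wet - 3*Yield - 1  [with Wet=-1, Yield=-3]  = 7
Without intervention: Wet = Soil - Sprinkler - 4  [with Soil=3, Sprinkler=0]  = -1; Growth = min(Sprinkler, Wet) - 3  [with Sprinkler=0, Wet=-1]  = -4; Humidity = -1 if Sprinkler >= 4 else 0  [with Sprinkler=0]  = 0; Yield = -Humidity + Sprinkler - Growth  [with Humidity=0, Sprinkler=0, Growth=-4]  = 4; Harvest = Wet - 3*Yield - 1  [with Wet=-1, Yield=4]  = -14.
Change = 7 − (-14) = 21.

21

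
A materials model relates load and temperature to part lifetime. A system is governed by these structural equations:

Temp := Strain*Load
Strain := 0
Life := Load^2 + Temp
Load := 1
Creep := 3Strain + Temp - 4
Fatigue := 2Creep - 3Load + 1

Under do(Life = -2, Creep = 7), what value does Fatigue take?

Setting Life = -2, Creep = 7 by intervention discards those variables' equations.
Fatigue = 2Creep - 3Load + 1  [with Creep=7, Load=1]  = 12

12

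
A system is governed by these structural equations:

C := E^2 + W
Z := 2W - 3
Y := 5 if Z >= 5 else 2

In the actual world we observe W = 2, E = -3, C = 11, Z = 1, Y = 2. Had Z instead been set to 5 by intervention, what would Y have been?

Intervening sets Z = 5 and removes its equation (Z := 2W - 3).
Y = 5 if Z >= 5 else 2  [with Z=5]  = 5

5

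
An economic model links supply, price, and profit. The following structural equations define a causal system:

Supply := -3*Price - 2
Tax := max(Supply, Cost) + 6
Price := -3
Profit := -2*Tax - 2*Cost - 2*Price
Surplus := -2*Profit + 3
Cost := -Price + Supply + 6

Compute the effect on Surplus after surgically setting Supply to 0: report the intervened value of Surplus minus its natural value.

-56

Under do(Supply=0), the mechanism Supply := -3*Price - 2 is discarded; Supply is fixed at 0.
Cost = -Price + Supply + 6  [with Price=-3, Supply=0]  = 9
Tax = max(Supply, Cost) + 6  [with Supply=0, Cost=9]  = 15
Profit = -2*Tax - 2*Cost - 2*Price  [with Tax=15, Cost=9, Price=-3]  = -42
Surplus = -2*Profit + 3  [with Profit=-42]  = 87
Without intervention: Supply = -3*Price - 2  [with Price=-3]  = 7; Cost = -Price + Supply + 6  [with Price=-3, Supply=7]  = 16; Tax = max(Supply, Cost) + 6  [with Supply=7, Cost=16]  = 22; Profit = -2*Tax - 2*Cost - 2*Price  [with Tax=22, Cost=16, Price=-3]  = -70; Surplus = -2*Profit + 3  [with Profit=-70]  = 143.
Change = 87 − 143 = -56.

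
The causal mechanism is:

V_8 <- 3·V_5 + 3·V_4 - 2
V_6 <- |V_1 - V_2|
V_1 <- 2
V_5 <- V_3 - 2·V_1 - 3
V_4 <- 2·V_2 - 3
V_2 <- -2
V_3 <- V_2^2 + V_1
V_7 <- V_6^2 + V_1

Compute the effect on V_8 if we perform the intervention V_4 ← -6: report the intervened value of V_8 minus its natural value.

do(V_4=-6) replaces the equation V_4 <- 2·V_2 - 3 with the constant V_4 = -6.
V_3 = V_2^2 + V_1  [with V_2=-2, V_1=2]  = 6
V_5 = V_3 - 2·V_1 - 3  [with V_3=6, V_1=2]  = -1
V_8 = 3·V_5 + 3·V_4 - 2  [with V_5=-1, V_4=-6]  = -23
Without intervention: V_3 = V_2^2 + V_1  [with V_2=-2, V_1=2]  = 6; V_4 = 2·V_2 - 3  [with V_2=-2]  = -7; V_5 = V_3 - 2·V_1 - 3  [with V_3=6, V_1=2]  = -1; V_8 = 3·V_5 + 3·V_4 - 2  [with V_5=-1, V_4=-7]  = -26.
Change = -23 − (-26) = 3.

3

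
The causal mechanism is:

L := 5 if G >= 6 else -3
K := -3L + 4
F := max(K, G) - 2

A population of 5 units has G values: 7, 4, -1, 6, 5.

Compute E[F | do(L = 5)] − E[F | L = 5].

Every unit gets L=5 under the intervention. F values become 5, 2, -3, 4, 3; E[F|do(L=5)] = 2.2.
E[F|L=5] averages over only the 2 units with L=5 (G = 7, 6): F = 5, 4, mean 4.5.
Difference = 2.2 − 4.5 = -2.3.

-2.3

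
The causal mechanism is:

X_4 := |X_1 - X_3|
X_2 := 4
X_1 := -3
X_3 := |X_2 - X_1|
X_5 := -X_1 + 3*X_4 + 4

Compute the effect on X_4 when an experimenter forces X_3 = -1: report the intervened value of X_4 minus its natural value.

-8

The intervention breaks the incoming arrows to X_3: X_3 := |X_2 - X_1| no longer applies, and X_3 = -1.
X_4 = |X_1 - X_3|  [with X_1=-3, X_3=-1]  = 2
Without intervention: X_3 = |X_2 - X_1|  [with X_2=4, X_1=-3]  = 7; X_4 = |X_1 - X_3|  [with X_1=-3, X_3=7]  = 10.
Change = 2 − 10 = -8.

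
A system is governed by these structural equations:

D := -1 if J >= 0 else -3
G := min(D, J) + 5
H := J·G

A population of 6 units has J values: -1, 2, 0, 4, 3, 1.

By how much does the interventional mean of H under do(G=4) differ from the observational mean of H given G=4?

-2

do(G=4) breaks G's dependence on J. With G=4 fixed, H across the units is -4, 8, 0, 16, 12, 4, mean 6.
E[H|G=4] averages over only the 5 units with G=4 (J = 2, 0, 4, 3, 1): H = 8, 0, 16, 12, 4, mean 8.
Difference = 6 − 8 = -2.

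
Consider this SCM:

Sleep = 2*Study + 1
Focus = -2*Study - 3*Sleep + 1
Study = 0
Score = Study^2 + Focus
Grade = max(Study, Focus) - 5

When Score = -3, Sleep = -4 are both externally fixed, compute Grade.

8

The joint intervention fixes Score = -3, Sleep = -4, removing each variable's own equation.
Focus = -2*Study - 3*Sleep + 1  [with Study=0, Sleep=-4]  = 13
Grade = max(Study, Focus) - 5  [with Study=0, Focus=13]  = 8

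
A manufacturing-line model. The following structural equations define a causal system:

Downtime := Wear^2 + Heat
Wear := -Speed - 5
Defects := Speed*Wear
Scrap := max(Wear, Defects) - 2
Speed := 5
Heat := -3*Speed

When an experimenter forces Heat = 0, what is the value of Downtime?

Under do(Heat=0), the mechanism Heat := -3*Speed is discarded; Heat is fixed at 0.
Wear = -Speed - 5  [with Speed=5]  = -10
Downtime = Wear^2 + Heat  [with Wear=-10, Heat=0]  = 100

100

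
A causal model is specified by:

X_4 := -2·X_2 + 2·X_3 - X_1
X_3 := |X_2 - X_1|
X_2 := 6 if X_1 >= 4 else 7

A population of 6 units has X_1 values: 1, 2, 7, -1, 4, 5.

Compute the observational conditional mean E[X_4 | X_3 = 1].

E[X_4|X_3=1] averages over only the 2 units with X_3=1 (X_1 = 7, 5): X_4 = -17, -15, mean -16.

-16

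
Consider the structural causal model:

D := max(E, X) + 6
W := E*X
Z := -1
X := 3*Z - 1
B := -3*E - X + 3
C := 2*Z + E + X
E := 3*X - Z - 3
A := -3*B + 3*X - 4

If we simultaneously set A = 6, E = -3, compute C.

-9

Under do(A = 6, E = -3), each intervened variable's structural equation is replaced by its fixed value.
X = 3*Z - 1  [with Z=-1]  = -4
C = 2*Z + E + X  [with Z=-1, E=-3, X=-4]  = -9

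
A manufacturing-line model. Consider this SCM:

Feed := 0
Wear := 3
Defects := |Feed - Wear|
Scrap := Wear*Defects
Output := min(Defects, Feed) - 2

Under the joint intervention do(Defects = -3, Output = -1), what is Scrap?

The joint intervention fixes Defects = -3, Output = -1, removing each variable's own equation.
Scrap = Wear*Defects  [with Wear=3, Defects=-3]  = -9

-9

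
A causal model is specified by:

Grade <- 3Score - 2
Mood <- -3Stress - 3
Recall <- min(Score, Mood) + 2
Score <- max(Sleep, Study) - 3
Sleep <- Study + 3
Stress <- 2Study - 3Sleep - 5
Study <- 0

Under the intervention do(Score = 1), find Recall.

3

Under do(Score=1), the mechanism Score <- max(Sleep, Study) - 3 is discarded; Score is fixed at 1.
Sleep = Study + 3  [with Study=0]  = 3
Stress = 2Study - 3Sleep - 5  [with Study=0, Sleep=3]  = -14
Mood = -3Stress - 3  [with Stress=-14]  = 39
Recall = min(Score, Mood) + 2  [with Score=1, Mood=39]  = 3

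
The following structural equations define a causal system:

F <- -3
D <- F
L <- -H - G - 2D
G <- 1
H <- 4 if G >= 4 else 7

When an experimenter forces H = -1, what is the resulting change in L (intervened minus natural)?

do(H=-1) replaces the equation H <- 4 if G >= 4 else 7 with the constant H = -1.
D = F  [with F=-3]  = -3
L = -H - G - 2D  [with H=-1, G=1, D=-3]  = 6
Without intervention: H = 4 if G >= 4 else 7  [with G=1]  = 7; D = F  [with F=-3]  = -3; L = -H - G - 2D  [with H=7, G=1, D=-3]  = -2.
Change = 6 − (-2) = 8.

8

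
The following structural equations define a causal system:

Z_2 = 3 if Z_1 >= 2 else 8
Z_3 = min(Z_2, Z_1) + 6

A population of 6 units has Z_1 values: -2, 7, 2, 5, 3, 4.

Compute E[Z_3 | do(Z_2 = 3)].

Every unit gets Z_2=3 under the intervention. Z_3 values become 4, 9, 8, 9, 9, 9; E[Z_3|do(Z_2=3)] = 8.

8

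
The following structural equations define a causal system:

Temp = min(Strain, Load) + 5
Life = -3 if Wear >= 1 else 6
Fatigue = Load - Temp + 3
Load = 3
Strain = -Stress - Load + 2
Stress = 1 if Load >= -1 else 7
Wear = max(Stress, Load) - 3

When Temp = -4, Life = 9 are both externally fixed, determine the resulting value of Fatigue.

The joint intervention fixes Temp = -4, Life = 9, removing each variable's own equation.
Fatigue = Load - Temp + 3  [with Load=3, Temp=-4]  = 10

10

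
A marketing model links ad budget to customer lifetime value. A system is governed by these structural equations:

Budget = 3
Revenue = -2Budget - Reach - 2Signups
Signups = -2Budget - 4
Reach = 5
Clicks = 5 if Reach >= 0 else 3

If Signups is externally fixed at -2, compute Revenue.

Intervening sets Signups = -2 and removes its equation (Signups = -2Budget - 4).
Revenue = -2Budget - Reach - 2Signups  [with Budget=3, Reach=5, Signups=-2]  = -7

-7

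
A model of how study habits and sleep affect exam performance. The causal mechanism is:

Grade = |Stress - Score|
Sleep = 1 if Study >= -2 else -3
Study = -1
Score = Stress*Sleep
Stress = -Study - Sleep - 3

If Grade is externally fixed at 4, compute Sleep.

1

Under do(Grade=4), the mechanism Grade = |Stress - Score| is discarded; Grade is fixed at 4.
No directed path runs from Grade to Sleep, so Sleep keeps its natural value.
Sleep = 1 if Study >= -2 else -3  [with Study=-1]  = 1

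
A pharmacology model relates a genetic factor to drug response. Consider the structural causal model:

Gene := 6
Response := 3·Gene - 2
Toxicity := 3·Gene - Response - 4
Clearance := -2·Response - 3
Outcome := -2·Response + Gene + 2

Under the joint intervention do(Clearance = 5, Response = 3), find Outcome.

2

The joint intervention fixes Clearance = 5, Response = 3, removing each variable's own equation.
Outcome = -2·Response + Gene + 2  [with Response=3, Gene=6]  = 2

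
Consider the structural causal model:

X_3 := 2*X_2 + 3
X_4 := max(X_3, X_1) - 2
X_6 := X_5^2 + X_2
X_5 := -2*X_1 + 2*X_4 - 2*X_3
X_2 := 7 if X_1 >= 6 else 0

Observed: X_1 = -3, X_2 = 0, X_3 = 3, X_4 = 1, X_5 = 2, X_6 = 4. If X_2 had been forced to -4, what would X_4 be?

Under do(X_2=-4), the mechanism X_2 := 7 if X_1 >= 6 else 0 is discarded; X_2 is fixed at -4.
X_3 = 2*X_2 + 3  [with X_2=-4]  = -5
X_4 = max(X_3, X_1) - 2  [with X_3=-5, X_1=-3]  = -5

-5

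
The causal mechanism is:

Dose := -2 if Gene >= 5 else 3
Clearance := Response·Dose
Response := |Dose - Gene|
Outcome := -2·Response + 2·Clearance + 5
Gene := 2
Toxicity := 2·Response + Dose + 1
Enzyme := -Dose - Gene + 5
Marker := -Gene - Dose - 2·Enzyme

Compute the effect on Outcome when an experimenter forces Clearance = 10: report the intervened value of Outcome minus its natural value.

do(Clearance=10) replaces the equation Clearance := Response·Dose with the constant Clearance = 10.
Dose = -2 if Gene >= 5 else 3  [with Gene=2]  = 3
Response = |Dose - Gene|  [with Dose=3, Gene=2]  = 1
Outcome = -2·Response + 2·Clearance + 5  [with Response=1, Clearance=10]  = 23
Without intervention: Dose = -2 if Gene >= 5 else 3  [with Gene=2]  = 3; Response = |Dose - Gene|  [with Dose=3, Gene=2]  = 1; Clearance = Response·Dose  [with Response=1, Dose=3]  = 3; Outcome = -2·Response + 2·Clearance + 5  [with Response=1, Clearance=3]  = 9.
Change = 23 − 9 = 14.

14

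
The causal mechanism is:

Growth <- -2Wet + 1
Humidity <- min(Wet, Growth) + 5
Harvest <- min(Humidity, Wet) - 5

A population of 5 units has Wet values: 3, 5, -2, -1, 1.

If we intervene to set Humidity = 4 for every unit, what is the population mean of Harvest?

-4

Every unit gets Humidity=4 under the intervention. Harvest values become -2, -1, -7, -6, -4; E[Harvest|do(Humidity=4)] = -4.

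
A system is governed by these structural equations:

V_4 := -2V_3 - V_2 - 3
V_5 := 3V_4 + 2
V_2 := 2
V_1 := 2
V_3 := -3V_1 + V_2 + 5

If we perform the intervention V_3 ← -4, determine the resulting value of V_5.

11

do(V_3=-4) replaces the equation V_3 := -3V_1 + V_2 + 5 with the constant V_3 = -4.
V_4 = -2V_3 - V_2 - 3  [with V_3=-4, V_2=2]  = 3
V_5 = 3V_4 + 2  [with V_4=3]  = 11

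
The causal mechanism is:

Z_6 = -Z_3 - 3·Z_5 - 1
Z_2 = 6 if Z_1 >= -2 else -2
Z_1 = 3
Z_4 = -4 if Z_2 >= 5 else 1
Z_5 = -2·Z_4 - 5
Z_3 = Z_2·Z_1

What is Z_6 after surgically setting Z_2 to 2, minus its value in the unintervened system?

42

Under do(Z_2=2), the mechanism Z_2 = 6 if Z_1 >= -2 else -2 is discarded; Z_2 is fixed at 2.
Z_3 = Z_2·Z_1  [with Z_2=2, Z_1=3]  = 6
Z_4 = -4 if Z_2 >= 5 else 1  [with Z_2=2]  = 1
Z_5 = -2·Z_4 - 5  [with Z_4=1]  = -7
Z_6 = -Z_3 - 3·Z_5 - 1  [with Z_3=6, Z_5=-7]  = 14
Without intervention: Z_2 = 6 if Z_1 >= -2 else -2  [with Z_1=3]  = 6; Z_3 = Z_2·Z_1  [with Z_2=6, Z_1=3]  = 18; Z_4 = -4 if Z_2 >= 5 else 1  [with Z_2=6]  = -4; Z_5 = -2·Z_4 - 5  [with Z_4=-4]  = 3; Z_6 = -Z_3 - 3·Z_5 - 1  [with Z_3=18, Z_5=3]  = -28.
Change = 14 − (-28) = 42.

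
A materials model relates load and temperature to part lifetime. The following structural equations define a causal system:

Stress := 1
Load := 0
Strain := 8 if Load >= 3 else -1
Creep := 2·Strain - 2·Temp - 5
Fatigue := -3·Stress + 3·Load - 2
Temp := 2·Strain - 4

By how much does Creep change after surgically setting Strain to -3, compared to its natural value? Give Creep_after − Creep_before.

do(Strain=-3) replaces the equation Strain := 8 if Load >= 3 else -1 with the constant Strain = -3.
Temp = 2·Strain - 4  [with Strain=-3]  = -10
Creep = 2·Strain - 2·Temp - 5  [with Strain=-3, Temp=-10]  = 9
Without intervention: Strain = 8 if Load >= 3 else -1  [with Load=0]  = -1; Temp = 2·Strain - 4  [with Strain=-1]  = -6; Creep = 2·Strain - 2·Temp - 5  [with Strain=-1, Temp=-6]  = 5.
Change = 9 − 5 = 4.

4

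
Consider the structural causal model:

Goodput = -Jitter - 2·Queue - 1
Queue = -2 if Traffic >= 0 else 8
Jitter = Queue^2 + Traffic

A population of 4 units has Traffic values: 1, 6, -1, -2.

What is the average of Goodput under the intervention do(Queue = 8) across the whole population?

Under do(Queue=8), Queue's equation is replaced by Queue=8 for every unit. Per-unit Goodput: -82, -87, -80, -79. Mean = -82.

-82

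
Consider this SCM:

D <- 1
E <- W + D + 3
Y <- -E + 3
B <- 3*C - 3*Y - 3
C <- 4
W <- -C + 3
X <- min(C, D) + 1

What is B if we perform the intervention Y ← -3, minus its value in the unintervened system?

Under do(Y=-3), the mechanism Y <- -E + 3 is discarded; Y is fixed at -3.
B = 3*C - 3*Y - 3  [with C=4, Y=-3]  = 18
Without intervention: W = -C + 3  [with C=4]  = -1; E = W + D + 3  [with W=-1, D=1]  = 3; Y = -E + 3  [with E=3]  = 0; B = 3*C - 3*Y - 3  [with C=4, Y=0]  = 9.
Change = 18 − 9 = 9.

9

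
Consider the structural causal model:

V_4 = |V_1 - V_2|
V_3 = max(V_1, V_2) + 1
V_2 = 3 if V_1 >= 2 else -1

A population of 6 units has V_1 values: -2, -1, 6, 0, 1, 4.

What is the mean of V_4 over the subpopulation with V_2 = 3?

Conditioning on V_2=3 selects the 2 unit(s) with V_1 ∈ {6, 4}. Their V_4 values: 3, 1. Mean = 2.

2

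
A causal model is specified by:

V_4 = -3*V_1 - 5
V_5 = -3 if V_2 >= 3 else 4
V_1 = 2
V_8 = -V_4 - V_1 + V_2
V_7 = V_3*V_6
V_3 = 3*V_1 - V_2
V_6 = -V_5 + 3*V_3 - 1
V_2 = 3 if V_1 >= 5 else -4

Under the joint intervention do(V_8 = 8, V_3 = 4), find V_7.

Under do(V_8 = 8, V_3 = 4), each intervened variable's structural equation is replaced by its fixed value.
V_2 = 3 if V_1 >= 5 else -4  [with V_1=2]  = -4
V_5 = -3 if V_2 >= 3 else 4  [with V_2=-4]  = 4
V_6 = -V_5 + 3*V_3 - 1  [with V_5=4, V_3=4]  = 7
V_7 = V_3*V_6  [with V_3=4, V_6=7]  = 28

28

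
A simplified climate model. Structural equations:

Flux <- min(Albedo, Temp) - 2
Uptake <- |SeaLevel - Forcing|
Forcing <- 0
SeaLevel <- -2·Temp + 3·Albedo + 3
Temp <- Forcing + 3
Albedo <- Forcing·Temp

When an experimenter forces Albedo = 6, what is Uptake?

15

The intervention breaks the incoming arrows to Albedo: Albedo <- Forcing·Temp no longer applies, and Albedo = 6.
Temp = Forcing + 3  [with Forcing=0]  = 3
SeaLevel = -2·Temp + 3·Albedo + 3  [with Temp=3, Albedo=6]  = 15
Uptake = |SeaLevel - Forcing|  [with SeaLevel=15, Forcing=0]  = 15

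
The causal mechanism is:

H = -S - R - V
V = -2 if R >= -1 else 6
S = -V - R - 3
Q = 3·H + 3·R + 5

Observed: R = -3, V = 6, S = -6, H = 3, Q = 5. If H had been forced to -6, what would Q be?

-22

Intervening sets H = -6 and removes its equation (H = -S - R - V).
Q = 3·H + 3·R + 5  [with H=-6, R=-3]  = -22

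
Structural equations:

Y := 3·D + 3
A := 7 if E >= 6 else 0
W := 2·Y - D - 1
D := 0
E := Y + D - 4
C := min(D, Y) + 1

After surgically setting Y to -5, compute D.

Under do(Y=-5), the mechanism Y := 3·D + 3 is discarded; Y is fixed at -5.
D is not downstream of the intervention, so its value is determined by the original equations.

0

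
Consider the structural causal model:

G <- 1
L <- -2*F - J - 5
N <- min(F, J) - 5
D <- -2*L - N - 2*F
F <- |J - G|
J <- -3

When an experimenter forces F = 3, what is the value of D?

18

The intervention breaks the incoming arrows to F: F <- |J - G| no longer applies, and F = 3.
L = -2*F - J - 5  [with F=3, J=-3]  = -8
N = min(F, J) - 5  [with F=3, J=-3]  = -8
D = -2*L - N - 2*F  [with L=-8, N=-8, F=3]  = 18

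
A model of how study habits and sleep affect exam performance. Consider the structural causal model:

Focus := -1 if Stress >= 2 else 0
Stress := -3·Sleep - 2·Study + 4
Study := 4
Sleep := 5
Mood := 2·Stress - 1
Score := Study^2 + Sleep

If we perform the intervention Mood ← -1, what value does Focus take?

0

do(Mood=-1) replaces the equation Mood := 2·Stress - 1 with the constant Mood = -1.
No directed path runs from Mood to Focus, so Focus keeps its natural value.
Stress = -3·Sleep - 2·Study + 4  [with Sleep=5, Study=4]  = -19
Focus = -1 if Stress >= 2 else 0  [with Stress=-19]  = 0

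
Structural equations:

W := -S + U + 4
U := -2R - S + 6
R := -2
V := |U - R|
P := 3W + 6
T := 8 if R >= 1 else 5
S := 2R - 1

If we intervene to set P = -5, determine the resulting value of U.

15

do(P=-5) replaces the equation P := 3W + 6 with the constant P = -5.
U is not downstream of the intervention, so its value is determined by the original equations.
S = 2R - 1  [with R=-2]  = -5
U = -2R - S + 6  [with R=-2, S=-5]  = 15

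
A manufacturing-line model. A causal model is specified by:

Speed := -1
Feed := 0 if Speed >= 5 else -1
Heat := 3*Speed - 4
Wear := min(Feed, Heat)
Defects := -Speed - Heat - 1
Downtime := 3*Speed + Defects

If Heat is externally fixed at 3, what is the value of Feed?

-1

Under do(Heat=3), the mechanism Heat := 3*Speed - 4 is discarded; Heat is fixed at 3.
Since Feed is not a descendant of the intervened variable, it is unaffected.
Feed = 0 if Speed >= 5 else -1  [with Speed=-1]  = -1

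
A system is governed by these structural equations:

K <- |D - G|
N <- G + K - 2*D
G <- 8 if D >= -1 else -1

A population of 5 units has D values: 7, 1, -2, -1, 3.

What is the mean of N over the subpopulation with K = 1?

-0.5

Conditioning on K=1 selects the 2 unit(s) with D ∈ {7, -2}. Their N values: -5, 4. Mean = -0.5.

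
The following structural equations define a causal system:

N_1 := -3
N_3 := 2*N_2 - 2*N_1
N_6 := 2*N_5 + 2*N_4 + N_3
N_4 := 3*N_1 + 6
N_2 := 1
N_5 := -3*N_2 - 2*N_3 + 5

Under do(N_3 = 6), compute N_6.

The intervention breaks the incoming arrows to N_3: N_3 := 2*N_2 - 2*N_1 no longer applies, and N_3 = 6.
N_4 = 3*N_1 + 6  [with N_1=-3]  = -3
N_5 = -3*N_2 - 2*N_3 + 5  [with N_2=1, N_3=6]  = -10
N_6 = 2*N_5 + 2*N_4 + N_3  [with N_5=-10, N_4=-3, N_3=6]  = -20

-20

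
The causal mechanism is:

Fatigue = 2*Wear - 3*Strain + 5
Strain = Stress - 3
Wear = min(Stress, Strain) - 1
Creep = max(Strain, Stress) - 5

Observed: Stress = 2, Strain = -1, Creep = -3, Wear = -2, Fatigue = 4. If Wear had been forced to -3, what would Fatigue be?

Intervening sets Wear = -3 and removes its equation (Wear = min(Stress, Strain) - 1).
Strain = Stress - 3  [with Stress=2]  = -1
Fatigue = 2*Wear - 3*Strain + 5  [with Wear=-3, Strain=-1]  = 2

2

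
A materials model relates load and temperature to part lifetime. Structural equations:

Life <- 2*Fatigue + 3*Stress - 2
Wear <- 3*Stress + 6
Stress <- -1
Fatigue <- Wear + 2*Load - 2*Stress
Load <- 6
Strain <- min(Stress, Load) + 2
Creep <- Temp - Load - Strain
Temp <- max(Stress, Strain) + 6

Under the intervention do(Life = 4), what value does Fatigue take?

17

Intervening sets Life = 4 and removes its equation (Life <- 2*Fatigue + 3*Stress - 2).
Since Fatigue is not a descendant of the intervened variable, it is unaffected.
Wear = 3*Stress + 6  [with Stress=-1]  = 3
Fatigue = Wear + 2*Load - 2*Stress  [with Wear=3, Load=6, Stress=-1]  = 17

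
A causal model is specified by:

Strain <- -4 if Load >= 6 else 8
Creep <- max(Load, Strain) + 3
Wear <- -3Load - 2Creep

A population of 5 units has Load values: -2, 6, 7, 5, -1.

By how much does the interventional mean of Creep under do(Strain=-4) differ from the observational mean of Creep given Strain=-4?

-3.5

The intervention sets Strain=-4 in all 5 units regardless of Load. Recomputing Creep per unit gives 1, 9, 10, 8, 2; average 6.
E[Creep|Strain=-4] averages over only the 2 units with Strain=-4 (Load = 6, 7): Creep = 9, 10, mean 9.5.
Difference = 6 − 9.5 = -3.5.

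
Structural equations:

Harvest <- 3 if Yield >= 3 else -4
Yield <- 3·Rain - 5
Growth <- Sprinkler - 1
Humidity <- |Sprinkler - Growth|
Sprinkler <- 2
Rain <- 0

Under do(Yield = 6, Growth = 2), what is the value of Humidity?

0

Under do(Yield = 6, Growth = 2), each intervened variable's structural equation is replaced by its fixed value.
Humidity = |Sprinkler - Growth|  [with Sprinkler=2, Growth=2]  = 0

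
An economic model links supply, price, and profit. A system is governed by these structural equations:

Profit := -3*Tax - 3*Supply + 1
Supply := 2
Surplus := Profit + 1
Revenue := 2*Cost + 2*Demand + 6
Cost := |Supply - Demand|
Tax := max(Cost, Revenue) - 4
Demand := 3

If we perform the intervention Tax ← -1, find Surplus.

-1

Under do(Tax=-1), the mechanism Tax := max(Cost, Revenue) - 4 is discarded; Tax is fixed at -1.
Profit = -3*Tax - 3*Supply + 1  [with Tax=-1, Supply=2]  = -2
Surplus = Profit + 1  [with Profit=-2]  = -1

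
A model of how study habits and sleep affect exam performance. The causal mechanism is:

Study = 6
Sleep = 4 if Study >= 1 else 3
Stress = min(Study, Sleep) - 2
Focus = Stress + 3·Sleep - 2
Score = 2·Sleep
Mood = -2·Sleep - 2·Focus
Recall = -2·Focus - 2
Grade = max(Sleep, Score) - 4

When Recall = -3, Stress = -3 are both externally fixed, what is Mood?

Setting Recall = -3, Stress = -3 by intervention discards those variables' equations.
Sleep = 4 if Study >= 1 else 3  [with Study=6]  = 4
Focus = Stress + 3·Sleep - 2  [with Stress=-3, Sleep=4]  = 7
Mood = -2·Sleep - 2·Focus  [with Sleep=4, Focus=7]  = -22

-22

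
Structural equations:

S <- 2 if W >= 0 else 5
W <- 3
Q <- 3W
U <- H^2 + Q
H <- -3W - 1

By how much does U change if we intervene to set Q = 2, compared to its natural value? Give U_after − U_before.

do(Q=2) replaces the equation Q <- 3W with the constant Q = 2.
H = -3W - 1  [with W=3]  = -10
U = H^2 + Q  [with H=-10, Q=2]  = 102
Without intervention: H = -3W - 1  [with W=3]  = -10; Q = 3W  [with W=3]  = 9; U = H^2 + Q  [with H=-10, Q=9]  = 109.
Change = 102 − 109 = -7.

-7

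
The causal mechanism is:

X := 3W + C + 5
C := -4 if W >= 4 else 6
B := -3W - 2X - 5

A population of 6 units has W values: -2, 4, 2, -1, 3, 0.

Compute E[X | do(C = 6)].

Every unit gets C=6 under the intervention. X values become 5, 23, 17, 8, 20, 11; E[X|do(C=6)] = 14.

14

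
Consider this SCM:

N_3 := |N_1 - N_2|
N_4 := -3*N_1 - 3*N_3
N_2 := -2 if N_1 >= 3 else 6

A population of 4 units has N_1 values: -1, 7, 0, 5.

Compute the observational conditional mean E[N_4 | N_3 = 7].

Observing N_3=7 restricts to units where N_3's equation naturally yields 7: N_1 ∈ {-1, 5}. In that subpopulation N_4 = -18, -36, mean -27.

-27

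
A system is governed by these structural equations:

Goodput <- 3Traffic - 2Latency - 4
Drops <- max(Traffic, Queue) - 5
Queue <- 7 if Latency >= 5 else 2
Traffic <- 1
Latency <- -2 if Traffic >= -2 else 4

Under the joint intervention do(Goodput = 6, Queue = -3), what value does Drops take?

-4

Under do(Goodput = 6, Queue = -3), each intervened variable's structural equation is replaced by its fixed value.
Drops = max(Traffic, Queue) - 5  [with Traffic=1, Queue=-3]  = -4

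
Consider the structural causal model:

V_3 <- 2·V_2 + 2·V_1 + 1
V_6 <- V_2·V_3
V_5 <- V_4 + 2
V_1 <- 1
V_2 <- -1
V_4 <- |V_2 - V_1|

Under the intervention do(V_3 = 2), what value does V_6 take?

The intervention breaks the incoming arrows to V_3: V_3 <- 2·V_2 + 2·V_1 + 1 no longer applies, and V_3 = 2.
V_6 = V_2·V_3  [with V_2=-1, V_3=2]  = -2

-2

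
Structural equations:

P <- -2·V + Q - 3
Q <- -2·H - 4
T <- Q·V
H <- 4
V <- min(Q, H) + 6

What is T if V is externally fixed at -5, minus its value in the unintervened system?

The intervention breaks the incoming arrows to V: V <- min(Q, H) + 6 no longer applies, and V = -5.
Q = -2·H - 4  [with H=4]  = -12
T = Q·V  [with Q=-12, V=-5]  = 60
Without intervention: Q = -2·H - 4  [with H=4]  = -12; V = min(Q, H) + 6  [with Q=-12, H=4]  = -6; T = Q·V  [with Q=-12, V=-6]  = 72.
Change = 60 − 72 = -12.

-12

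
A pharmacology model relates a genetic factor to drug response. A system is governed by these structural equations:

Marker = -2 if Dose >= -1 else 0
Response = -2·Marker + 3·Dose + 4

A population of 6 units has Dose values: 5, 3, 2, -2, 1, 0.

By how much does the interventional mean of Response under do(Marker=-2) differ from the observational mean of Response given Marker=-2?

-2.1

The intervention sets Marker=-2 in all 6 units regardless of Dose. Recomputing Response per unit gives 23, 17, 14, 2, 11, 8; average 12.5.
Observing Marker=-2 restricts to units where Marker's equation naturally yields -2: Dose ∈ {5, 3, 2, 1, 0}. In that subpopulation Response = 23, 17, 14, 11, 8, mean 14.6.
Difference = 12.5 − 14.6 = -2.1.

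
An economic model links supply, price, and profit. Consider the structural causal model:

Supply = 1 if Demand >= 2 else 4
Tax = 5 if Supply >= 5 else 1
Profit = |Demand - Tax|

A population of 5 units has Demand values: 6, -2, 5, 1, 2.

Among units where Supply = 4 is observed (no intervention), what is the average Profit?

Conditioning on Supply=4 selects the 2 unit(s) with Demand ∈ {-2, 1}. Their Profit values: 3, 0. Mean = 1.5.

1.5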